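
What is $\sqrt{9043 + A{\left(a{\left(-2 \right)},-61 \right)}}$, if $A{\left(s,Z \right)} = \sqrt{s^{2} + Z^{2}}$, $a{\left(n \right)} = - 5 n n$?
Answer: $\sqrt{9043 + \sqrt{4121}} \approx 95.432$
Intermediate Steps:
$a{\left(n \right)} = - 5 n^{2}$
$A{\left(s,Z \right)} = \sqrt{Z^{2} + s^{2}}$
$\sqrt{9043 + A{\left(a{\left(-2 \right)},-61 \right)}} = \sqrt{9043 + \sqrt{\left(-61\right)^{2} + \left(- 5 \left(-2\right)^{2}\right)^{2}}} = \sqrt{9043 + \sqrt{3721 + \left(\left(-5\right) 4\right)^{2}}} = \sqrt{9043 + \sqrt{3721 + \left(-20\right)^{2}}} = \sqrt{9043 + \sqrt{3721 + 400}} = \sqrt{9043 + \sqrt{4121}}$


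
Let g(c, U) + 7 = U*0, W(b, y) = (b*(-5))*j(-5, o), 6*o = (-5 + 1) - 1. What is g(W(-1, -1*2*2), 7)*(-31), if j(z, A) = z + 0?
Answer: 217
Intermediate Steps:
o = -⅚ (o = ((-5 + 1) - 1)/6 = (-4 - 1)/6 = (⅙)*(-5) = -⅚ ≈ -0.83333)
j(z, A) = z
W(b, y) = 25*b (W(b, y) = (b*(-5))*(-5) = -5*b*(-5) = 25*b)
g(c, U) = -7 (g(c, U) = -7 + U*0 = -7 + 0 = -7)
g(W(-1, -1*2*2), 7)*(-31) = -7*(-31) = 217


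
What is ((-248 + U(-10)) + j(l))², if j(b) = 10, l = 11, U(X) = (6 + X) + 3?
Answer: 57121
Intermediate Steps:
U(X) = 9 + X
((-248 + U(-10)) + j(l))² = ((-248 + (9 - 10)) + 10)² = ((-248 - 1) + 10)² = (-249 + 10)² = (-239)² = 57121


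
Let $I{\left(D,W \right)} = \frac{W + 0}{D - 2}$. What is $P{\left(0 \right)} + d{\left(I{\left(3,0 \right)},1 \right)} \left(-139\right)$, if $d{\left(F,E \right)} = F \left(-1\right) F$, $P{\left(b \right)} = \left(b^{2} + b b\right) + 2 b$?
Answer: $0$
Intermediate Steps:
$I{\left(D,W \right)} = \frac{W}{-2 + D}$
$P{\left(b \right)} = 2 b + 2 b^{2}$ ($P{\left(b \right)} = \left(b^{2} + b^{2}\right) + 2 b = 2 b^{2} + 2 b = 2 b + 2 b^{2}$)
$d{\left(F,E \right)} = - F^{2}$ ($d{\left(F,E \right)} = - F F = - F^{2}$)
$P{\left(0 \right)} + d{\left(I{\left(3,0 \right)},1 \right)} \left(-139\right) = 2 \cdot 0 \left(1 + 0\right) + - \left(\frac{0}{-2 + 3}\right)^{2} \left(-139\right) = 2 \cdot 0 \cdot 1 + - \left(\frac{0}{1}\right)^{2} \left(-139\right) = 0 + - \left(0 \cdot 1\right)^{2} \left(-139\right) = 0 + - 0^{2} \left(-139\right) = 0 + \left(-1\right) 0 \left(-139\right) = 0 + 0 \left(-139\right) = 0 + 0 = 0$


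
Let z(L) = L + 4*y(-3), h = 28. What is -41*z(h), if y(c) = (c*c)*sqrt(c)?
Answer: -1148 - 1476*I*sqrt(3) ≈ -1148.0 - 2556.5*I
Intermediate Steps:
y(c) = c**(5/2) (y(c) = c**2*sqrt(c) = c**(5/2))
z(L) = L + 36*I*sqrt(3) (z(L) = L + 4*(-3)**(5/2) = L + 4*(9*I*sqrt(3)) = L + 36*I*sqrt(3))
-41*z(h) = -41*(28 + 36*I*sqrt(3)) = -1148 - 1476*I*sqrt(3)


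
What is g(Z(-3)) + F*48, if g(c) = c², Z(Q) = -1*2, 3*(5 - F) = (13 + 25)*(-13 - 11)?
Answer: 14836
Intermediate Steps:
F = 309 (F = 5 - (13 + 25)*(-13 - 11)/3 = 5 - 38*(-24)/3 = 5 - ⅓*(-912) = 5 + 304 = 309)
Z(Q) = -2
g(Z(-3)) + F*48 = (-2)² + 309*48 = 4 + 14832 = 14836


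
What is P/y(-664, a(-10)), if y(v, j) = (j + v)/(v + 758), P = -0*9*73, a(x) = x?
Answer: 0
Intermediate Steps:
P = 0 (P = -80*0*73 = 0*73 = 0)
y(v, j) = (j + v)/(758 + v)
P/y(-664, a(-10)) = 0/(((-10 - 664)/(758 - 664))) = 0/((-674/94)) = 0/(((1/94)*(-674))) = 0/(-337/47) = 0*(-47/337) = 0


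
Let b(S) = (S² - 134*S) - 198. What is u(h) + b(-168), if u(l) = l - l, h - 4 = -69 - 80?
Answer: 50538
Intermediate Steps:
h = -145 (h = 4 + (-69 - 80) = 4 - 149 = -145)
u(l) = 0
b(S) = -198 + S² - 134*S
u(h) + b(-168) = 0 + (-198 + (-168)² - 134*(-168)) = 0 + (-198 + 28224 + 22512) = 0 + 50538 = 50538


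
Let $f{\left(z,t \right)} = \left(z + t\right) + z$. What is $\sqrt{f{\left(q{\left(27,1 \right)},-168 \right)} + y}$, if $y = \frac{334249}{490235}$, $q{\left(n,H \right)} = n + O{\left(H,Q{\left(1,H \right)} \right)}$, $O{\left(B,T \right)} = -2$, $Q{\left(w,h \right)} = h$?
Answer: $\frac{i \sqrt{28195121358035}}{490235} \approx 10.831 i$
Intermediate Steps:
$q{\left(n,H \right)} = -2 + n$ ($q{\left(n,H \right)} = n - 2 = -2 + n$)
$f{\left(z,t \right)} = t + 2 z$ ($f{\left(z,t \right)} = \left(t + z\right) + z = t + 2 z$)
$y = \frac{334249}{490235}$ ($y = 334249 \cdot \frac{1}{490235} = \frac{334249}{490235} \approx 0.68181$)
$\sqrt{f{\left(q{\left(27,1 \right)},-168 \right)} + y} = \sqrt{\left(-168 + 2 \left(-2 + 27\right)\right) + \frac{334249}{490235}} = \sqrt{\left(-168 + 2 \cdot 25\right) + \frac{334249}{490235}} = \sqrt{\left(-168 + 50\right) + \frac{334249}{490235}} = \sqrt{-118 + \frac{334249}{490235}} = \sqrt{- \frac{57513481}{490235}} = \frac{i \sqrt{28195121358035}}{490235}$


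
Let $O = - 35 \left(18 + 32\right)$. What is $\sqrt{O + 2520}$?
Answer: $\sqrt{770} \approx 27.749$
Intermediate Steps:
$O = -1750$ ($O = \left(-35\right) 50 = -1750$)
$\sqrt{O + 2520} = \sqrt{-1750 + 2520} = \sqrt{770}$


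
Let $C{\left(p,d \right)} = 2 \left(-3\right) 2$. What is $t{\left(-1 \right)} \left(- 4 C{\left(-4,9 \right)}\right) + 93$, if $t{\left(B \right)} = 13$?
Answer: $717$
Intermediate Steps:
$C{\left(p,d \right)} = -12$ ($C{\left(p,d \right)} = \left(-6\right) 2 = -12$)
$t{\left(-1 \right)} \left(- 4 C{\left(-4,9 \right)}\right) + 93 = 13 \left(\left(-4\right) \left(-12\right)\right) + 93 = 13 \cdot 48 + 93 = 624 + 93 = 717$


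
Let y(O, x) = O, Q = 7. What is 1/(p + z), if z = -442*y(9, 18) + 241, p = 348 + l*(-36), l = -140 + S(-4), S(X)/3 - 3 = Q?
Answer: 1/571 ≈ 0.0017513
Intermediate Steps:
S(X) = 30 (S(X) = 9 + 3*7 = 9 + 21 = 30)
l = -110 (l = -140 + 30 = -110)
p = 4308 (p = 348 - 110*(-36) = 348 + 3960 = 4308)
z = -3737 (z = -442*9 + 241 = -3978 + 241 = -3737)
1/(p + z) = 1/(4308 - 3737) = 1/571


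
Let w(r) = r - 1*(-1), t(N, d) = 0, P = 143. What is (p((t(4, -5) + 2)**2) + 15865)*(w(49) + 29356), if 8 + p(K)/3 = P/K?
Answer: 937948479/2 ≈ 4.6897e+8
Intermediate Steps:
w(r) = 1 + r (w(r) = r + 1 = 1 + r)
p(K) = -24 + 429/K (p(K) = -24 + 3*(143/K) = -24 + 429/K)
(p((t(4, -5) + 2)**2) + 15865)*(w(49) + 29356) = ((-24 + 429/((0 + 2)**2)) + 15865)*((1 + 49) + 29356) = ((-24 + 429/(2**2)) + 15865)*(50 + 29356) = ((-24 + 429/4) + 15865)*29406 = (333/4 + 15865)*29406 = (63793/4)*29406 = 937948479/2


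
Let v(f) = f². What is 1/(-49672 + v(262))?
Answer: 1/18972 ≈ 5.2709e-5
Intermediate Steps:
1/(-49672 + v(262)) = 1/(-49672 + 262²) = 1/(-49672 + 68644) = 1/18972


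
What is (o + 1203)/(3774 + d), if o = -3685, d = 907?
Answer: -2482/4681 ≈ -0.53023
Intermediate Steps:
(o + 1203)/(3774 + d) = (-3685 + 1203)/(3774 + 907) = -2482/4681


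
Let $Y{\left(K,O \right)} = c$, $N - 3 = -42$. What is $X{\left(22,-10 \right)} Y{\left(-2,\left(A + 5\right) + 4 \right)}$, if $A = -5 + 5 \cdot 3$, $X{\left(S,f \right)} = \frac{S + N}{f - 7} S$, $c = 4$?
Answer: $88$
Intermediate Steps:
$N = -39$ ($N = 3 - 42 = -39$)
$X{\left(S,f \right)} = \frac{S \left(-39 + S\right)}{-7 + f}$ ($X{\left(S,f \right)} = \frac{S - 39}{f - 7} S = \frac{-39 + S}{-7 + f} S = \frac{S \left(-39 + S\right)}{-7 + f}$)
$A = 10$ ($A = -5 + 15 = 10$)
$Y{\left(K,O \right)} = 4$
$X{\left(22,-10 \right)} Y{\left(-2,\left(A + 5\right) + 4 \right)} = \frac{22 \left(-39 + 22\right)}{-7 - 10} \cdot 4 = 22 \frac{1}{-17} \left(-17\right) 4 = 22 \left(- \frac{1}{17}\right) \left(-17\right) 4 = 22 \cdot 4 = 88$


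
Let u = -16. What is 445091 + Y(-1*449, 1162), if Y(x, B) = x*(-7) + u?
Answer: 448218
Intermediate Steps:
Y(x, B) = -16 - 7*x (Y(x, B) = x*(-7) - 16 = -7*x - 16 = -16 - 7*x)
445091 + Y(-1*449, 1162) = 445091 + (-16 - (-7)*449) = 445091 + (-16 - 7*(-449)) = 445091 + (-16 + 3143) = 445091 + 3127 = 448218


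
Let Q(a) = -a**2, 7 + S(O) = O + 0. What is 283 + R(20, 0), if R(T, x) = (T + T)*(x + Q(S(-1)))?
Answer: -2277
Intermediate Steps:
S(O) = -7 + O (S(O) = -7 + (O + 0) = -7 + O)
R(T, x) = 2*T*(-64 + x) (R(T, x) = (T + T)*(x - (-7 - 1)**2) = (2*T)*(x - 1*(-8)**2) = (2*T)*(x - 1*64) = (2*T)*(x - 64) = (2*T)*(-64 + x) = 2*T*(-64 + x))
283 + R(20, 0) = 283 + 2*20*(-64 + 0) = 283 + 2*20*(-64) = 283 - 2560 = -2277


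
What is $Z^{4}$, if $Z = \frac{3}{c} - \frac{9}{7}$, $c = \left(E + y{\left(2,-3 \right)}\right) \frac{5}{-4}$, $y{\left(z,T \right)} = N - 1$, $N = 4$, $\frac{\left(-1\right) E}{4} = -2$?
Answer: $\frac{112386528081}{21970650625} \approx 5.1153$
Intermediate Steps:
$E = 8$ ($E = \left(-4\right) \left(-2\right) = 8$)
$y{\left(z,T \right)} = 3$ ($y{\left(z,T \right)} = 4 - 1 = 3$)
$c = - \frac{55}{4}$ ($c = \left(8 + 3\right) \frac{5}{-4} = 11 \cdot 5 \left(- \frac{1}{4}\right) = 11 \left(- \frac{5}{4}\right) = - \frac{55}{4} \approx -13.75$)
$Z = - \frac{579}{385}$ ($Z = \frac{3}{- \frac{55}{4}} - \frac{9}{7} = 3 \left(- \frac{4}{55}\right) - \frac{9}{7} = - \frac{12}{55} - \frac{9}{7} = - \frac{579}{385} \approx -1.5039$)
$Z^{4} = \left(- \frac{579}{385}\right)^{4} = \frac{112386528081}{21970650625}$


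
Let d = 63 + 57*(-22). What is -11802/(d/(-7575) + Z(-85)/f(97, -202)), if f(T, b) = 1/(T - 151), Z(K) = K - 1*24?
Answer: -4257150/2123221 ≈ -2.0050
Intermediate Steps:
Z(K) = -24 + K (Z(K) = K - 24 = -24 + K)
d = -1191 (d = 63 - 1254 = -1191)
f(T, b) = 1/(-151 + T)
-11802/(d/(-7575) + Z(-85)/f(97, -202)) = -11802/(-1191/(-7575) + (-24 - 85)/(1/(-151 + 97))) = -11802/(-1191*(-1/7575) - 109/(1/(-54))) = -11802/(397/2525 - 109/(-1/54)) = -11802/(397/2525 - 109*(-54)) = -11802/(397/2525 + 5886) = -11802/14862547/2525 = -11802*2525/14862547 = -4257150/2123221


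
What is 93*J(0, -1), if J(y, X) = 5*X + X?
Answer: -558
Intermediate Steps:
J(y, X) = 6*X
93*J(0, -1) = 93*(6*(-1)) = 93*(-6) = -558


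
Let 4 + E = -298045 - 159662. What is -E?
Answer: 457711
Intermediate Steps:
E = -457711 (E = -4 + (-298045 - 159662) = -4 - 457707 = -457711)
-E = -1*(-457711) = 457711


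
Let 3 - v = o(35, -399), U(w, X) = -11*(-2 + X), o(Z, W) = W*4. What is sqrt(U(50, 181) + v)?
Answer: I*sqrt(370) ≈ 19.235*I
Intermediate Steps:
o(Z, W) = 4*W
U(w, X) = 22 - 11*X
v = 1599 (v = 3 - 4*(-399) = 3 - 1*(-1596) = 3 + 1596 = 1599)
sqrt(U(50, 181) + v) = sqrt((22 - 11*181) + 1599) = sqrt((22 - 1991) + 1599) = sqrt(-1969 + 1599) = sqrt(-370) = I*sqrt(370)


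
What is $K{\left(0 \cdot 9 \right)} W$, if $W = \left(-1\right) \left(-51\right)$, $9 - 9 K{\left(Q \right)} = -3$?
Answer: $68$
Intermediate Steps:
$K{\left(Q \right)} = \frac{4}{3}$ ($K{\left(Q \right)} = 1 - - \frac{1}{3} = 1 + \frac{1}{3} = \frac{4}{3}$)
$W = 51$
$K{\left(0 \cdot 9 \right)} W = \frac{4}{3} \cdot 51 = 68$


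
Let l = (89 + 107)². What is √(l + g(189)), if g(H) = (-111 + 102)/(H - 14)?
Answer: √47059537/35 ≈ 196.00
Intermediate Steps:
g(H) = -9/(-14 + H)
l = 38416 (l = 196² = 38416)
√(l + g(189)) = √(38416 - 9/(-14 + 189)) = √(38416 - 9/175) = √(6722791/175) = √47059537/35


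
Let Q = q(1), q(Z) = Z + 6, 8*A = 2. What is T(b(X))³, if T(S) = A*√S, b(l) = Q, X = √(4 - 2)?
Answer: 7*√7/64 ≈ 0.28938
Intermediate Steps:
A = ¼ (A = (⅛)*2 = ¼ ≈ 0.25000)
X = √2 ≈ 1.4142
q(Z) = 6 + Z
Q = 7 (Q = 6 + 1 = 7)
b(l) = 7
T(S) = √S/4
T(b(X))³ = (√7/4)³ = 7*√7/64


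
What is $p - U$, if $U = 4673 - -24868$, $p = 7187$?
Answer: $-22354$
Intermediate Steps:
$U = 29541$ ($U = 4673 + 24868 = 29541$)
$p - U = 7187 - 29541 = -22354$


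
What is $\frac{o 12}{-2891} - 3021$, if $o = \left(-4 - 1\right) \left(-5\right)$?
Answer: $- \frac{8734011}{2891} \approx -3021.1$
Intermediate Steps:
$o = 25$ ($o = \left(-5\right) \left(-5\right) = 25$)
$\frac{o 12}{-2891} - 3021 = \frac{25 \cdot 12}{-2891} - 3021 = 300 \left(- \frac{1}{2891}\right) - 3021 = - \frac{300}{2891} - 3021 = - \frac{8734011}{2891}$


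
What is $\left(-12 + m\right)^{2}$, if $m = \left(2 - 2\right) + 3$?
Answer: $81$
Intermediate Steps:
$m = 3$ ($m = 0 + 3 = 3$)
$\left(-12 + m\right)^{2} = \left(-12 + 3\right)^{2} = \left(-9\right)^{2} = 81$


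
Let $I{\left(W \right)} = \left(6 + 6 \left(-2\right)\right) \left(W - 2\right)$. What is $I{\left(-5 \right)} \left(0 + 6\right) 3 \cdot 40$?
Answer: $30240$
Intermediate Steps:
$I{\left(W \right)} = 12 - 6 W$ ($I{\left(W \right)} = \left(6 - 12\right) \left(-2 + W\right) = - 6 \left(-2 + W\right) = 12 - 6 W$)
$I{\left(-5 \right)} \left(0 + 6\right) 3 \cdot 40 = \left(12 - -30\right) \left(0 + 6\right) 3 \cdot 40 = \left(12 + 30\right) 6 \cdot 3 \cdot 40 = 42 \cdot 18 \cdot 40 = 756 \cdot 40 = 30240$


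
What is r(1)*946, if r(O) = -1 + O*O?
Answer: 0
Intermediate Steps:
r(O) = -1 + O**2
r(1)*946 = (-1 + 1**2)*946 = (-1 + 1)*946 = 0*946 = 0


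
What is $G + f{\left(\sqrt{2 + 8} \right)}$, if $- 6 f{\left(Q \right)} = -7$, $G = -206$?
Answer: $- \frac{1229}{6} \approx -204.83$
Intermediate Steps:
$f{\left(Q \right)} = \frac{7}{6}$ ($f{\left(Q \right)} = \left(- \frac{1}{6}\right) \left(-7\right) = \frac{7}{6}$)
$G + f{\left(\sqrt{2 + 8} \right)} = -206 + \frac{7}{6} = - \frac{1229}{6}$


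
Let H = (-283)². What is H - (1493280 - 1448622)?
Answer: 35431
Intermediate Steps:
H = 80089
H - (1493280 - 1448622) = 80089 - (1493280 - 1448622) = 80089 - 1*44658 = 80089 - 44658 = 35431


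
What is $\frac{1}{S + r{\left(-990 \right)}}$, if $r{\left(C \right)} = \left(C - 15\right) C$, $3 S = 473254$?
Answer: $\frac{3}{3458104} \approx 8.6753 \cdot 10^{-7}$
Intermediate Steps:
$S = \frac{473254}{3}$ ($S = \frac{1}{3} \cdot 473254 = \frac{473254}{3} \approx 1.5775 \cdot 10^{5}$)
$r{\left(C \right)} = C \left(-15 + C\right)$ ($r{\left(C \right)} = \left(-15 + C\right) C = C \left(-15 + C\right)$)
$\frac{1}{S + r{\left(-990 \right)}} = \frac{1}{\frac{473254}{3} - 990 \left(-15 - 990\right)} = \frac{1}{\frac{473254}{3} - -994950} = \frac{1}{\frac{473254}{3} + 994950} = \frac{1}{\frac{3458104}{3}} = \frac{3}{3458104}$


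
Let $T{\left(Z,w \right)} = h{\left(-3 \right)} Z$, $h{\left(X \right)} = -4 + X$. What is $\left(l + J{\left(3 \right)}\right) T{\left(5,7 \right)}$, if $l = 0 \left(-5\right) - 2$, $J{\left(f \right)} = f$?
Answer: $-35$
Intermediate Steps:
$T{\left(Z,w \right)} = - 7 Z$ ($T{\left(Z,w \right)} = \left(-4 - 3\right) Z = - 7 Z$)
$l = -2$ ($l = 0 - 2 = -2$)
$\left(l + J{\left(3 \right)}\right) T{\left(5,7 \right)} = \left(-2 + 3\right) \left(\left(-7\right) 5\right) = 1 \left(-35\right) = -35$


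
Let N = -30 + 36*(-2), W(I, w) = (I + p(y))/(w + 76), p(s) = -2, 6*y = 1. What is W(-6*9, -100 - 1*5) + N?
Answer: -2902/29 ≈ -100.07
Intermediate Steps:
y = 1/6 (y = (1/6)*1 = 1/6 ≈ 0.16667)
W(I, w) = (-2 + I)/(76 + w) (W(I, w) = (I - 2)/(w + 76) = (-2 + I)/(76 + w))
N = -102 (N = -30 - 72 = -102)
W(-6*9, -100 - 1*5) + N = (-2 - 6*9)/(76 + (-100 - 1*5)) - 102 = (-2 - 54)/(76 + (-100 - 5)) - 102 = -56/(76 - 105) - 102 = -56/(-29) - 102 = -1/29*(-56) - 102 = 56/29 - 102 = -2902/29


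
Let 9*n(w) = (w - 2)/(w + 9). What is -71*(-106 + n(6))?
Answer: 1015726/135 ≈ 7523.9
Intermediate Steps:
n(w) = (-2 + w)/(9*(9 + w)) (n(w) = ((w - 2)/(w + 9))/9 = ((-2 + w)/(9 + w))/9 = (-2 + w)/(9*(9 + w)))
-71*(-106 + n(6)) = -71*(-106 + (-2 + 6)/(9*(9 + 6))) = -71*(-106 + (⅑)*4/15) = -71*(-106 + (⅑)*(1/15)*4) = -71*(-106 + 4/135) = -71*(-14306/135) = 1015726/135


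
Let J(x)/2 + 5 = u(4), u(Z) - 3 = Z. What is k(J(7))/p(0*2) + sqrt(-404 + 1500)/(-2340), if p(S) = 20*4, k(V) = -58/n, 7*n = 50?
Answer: -203/2000 - sqrt(274)/1170 ≈ -0.11565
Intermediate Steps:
n = 50/7 (n = (1/7)*50 = 50/7 ≈ 7.1429)
u(Z) = 3 + Z
J(x) = 4 (J(x) = -10 + 2*(3 + 4) = -10 + 2*7 = -10 + 14 = 4)
k(V) = -203/25 (k(V) = -58/50/7 = -58*7/50 = -203/25)
p(S) = 80
k(J(7))/p(0*2) + sqrt(-404 + 1500)/(-2340) = -203/25/80 + sqrt(-404 + 1500)/(-2340) = -203/25*1/80 + sqrt(1096)*(-1/2340) = -203/2000 + (2*sqrt(274))*(-1/2340) = -203/2000 - sqrt(274)/1170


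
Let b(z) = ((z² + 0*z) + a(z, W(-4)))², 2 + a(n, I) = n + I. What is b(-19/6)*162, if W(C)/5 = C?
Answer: 297025/8 ≈ 37128.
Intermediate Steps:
W(C) = 5*C
a(n, I) = -2 + I + n (a(n, I) = -2 + (n + I) = -2 + (I + n) = -2 + I + n)
b(z) = (-22 + z + z²)² (b(z) = ((z² + 0*z) + (-2 + 5*(-4) + z))² = ((z² + 0) + (-2 - 20 + z))² = (z² + (-22 + z))² = (-22 + z + z²)²)
b(-19/6)*162 = (-22 - 19/6 + (-19/6)²)²*162 = (-22 - 19/6 + 361/36)²*162 = (-545/36)²*162 = (297025/1296)*162 = 297025/8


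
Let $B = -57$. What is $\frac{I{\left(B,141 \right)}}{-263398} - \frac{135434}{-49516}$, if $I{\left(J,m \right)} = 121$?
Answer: $\frac{4458381662}{1630301921} \approx 2.7347$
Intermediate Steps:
$\frac{I{\left(B,141 \right)}}{-263398} - \frac{135434}{-49516} = \frac{121}{-263398} - \frac{135434}{-49516} = 121 \left(- \frac{1}{263398}\right) - - \frac{67717}{24758} = - \frac{121}{263398} + \frac{67717}{24758} = \frac{4458381662}{1630301921}$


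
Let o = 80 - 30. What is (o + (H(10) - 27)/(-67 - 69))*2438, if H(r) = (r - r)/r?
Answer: 8322113/68 ≈ 1.2238e+5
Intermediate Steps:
H(r) = 0 (H(r) = 0/r = 0)
o = 50
(o + (H(10) - 27)/(-67 - 69))*2438 = (50 + (0 - 27)/(-67 - 69))*2438 = (50 - 27/(-136))*2438 = (50 - 27*(-1/136))*2438 = (50 + 27/136)*2438 = (6827/136)*2438 = 8322113/68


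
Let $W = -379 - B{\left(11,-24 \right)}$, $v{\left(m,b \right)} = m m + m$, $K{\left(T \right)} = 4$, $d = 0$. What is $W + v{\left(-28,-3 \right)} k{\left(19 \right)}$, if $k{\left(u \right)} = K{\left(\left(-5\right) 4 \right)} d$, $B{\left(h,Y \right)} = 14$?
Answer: $-393$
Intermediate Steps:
$v{\left(m,b \right)} = m + m^{2}$ ($v{\left(m,b \right)} = m^{2} + m = m + m^{2}$)
$k{\left(u \right)} = 0$ ($k{\left(u \right)} = 4 \cdot 0 = 0$)
$W = -393$ ($W = -379 - 14 = -393$)
$W + v{\left(-28,-3 \right)} k{\left(19 \right)} = -393 + - 28 \left(1 - 28\right) 0 = -393 + \left(-28\right) \left(-27\right) 0 = -393 + 756 \cdot 0 = -393 + 0 = -393$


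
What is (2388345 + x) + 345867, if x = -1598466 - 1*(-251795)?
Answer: 1387541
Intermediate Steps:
x = -1346671 (x = -1598466 + 251795 = -1346671)
(2388345 + x) + 345867 = (2388345 - 1346671) + 345867 = 1041674 + 345867 = 1387541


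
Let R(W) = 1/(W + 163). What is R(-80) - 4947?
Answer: -410600/83 ≈ -4947.0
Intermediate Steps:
R(W) = 1/(163 + W)
R(-80) - 4947 = 1/(163 - 80) - 4947 = 1/83 - 4947 = -410600/83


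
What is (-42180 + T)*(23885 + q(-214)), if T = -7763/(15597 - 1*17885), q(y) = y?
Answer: -2284253322667/2288 ≈ -9.9836e+8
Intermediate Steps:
T = 7763/2288 (T = -7763/(15597 - 17885) = -7763/(-2288) = -7763*(-1/2288) = 7763/2288 ≈ 3.3929)
(-42180 + T)*(23885 + q(-214)) = (-42180 + 7763/2288)*(23885 - 214) = -96500077/2288*23671 = -2284253322667/2288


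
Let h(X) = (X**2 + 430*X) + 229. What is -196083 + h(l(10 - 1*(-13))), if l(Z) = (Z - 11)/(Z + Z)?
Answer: -103547390/529 ≈ -1.9574e+5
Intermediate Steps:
l(Z) = (-11 + Z)/(2*Z) (l(Z) = (-11 + Z)/((2*Z)) = (-11 + Z)*(1/(2*Z)) = (-11 + Z)/(2*Z))
h(X) = 229 + X**2 + 430*X
-196083 + h(l(10 - 1*(-13))) = -196083 + (229 + ((-11 + (10 - 1*(-13)))/(2*(10 - 1*(-13))))**2 + 430*((-11 + (10 - 1*(-13)))/(2*(10 - 1*(-13))))) = -196083 + (229 + ((-11 + (10 + 13))/(2*(10 + 13)))**2 + 430*((-11 + (10 + 13))/(2*(10 + 13)))) = -196083 + (229 + ((1/2)*(-11 + 23)/23)**2 + 430*((1/2)*(-11 + 23)/23)) = -196083 + (229 + ((1/2)*(1/23)*12)**2 + 430*((1/2)*(1/23)*12)) = -196083 + (229 + (6/23)**2 + 430*(6/23)) = -196083 + (229 + 36/529 + 2580/23) = -196083 + 180517/529 = -103547390/529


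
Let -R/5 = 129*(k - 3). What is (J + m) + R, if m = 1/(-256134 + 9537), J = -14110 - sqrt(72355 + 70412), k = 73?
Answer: -14613338221/246597 - 3*sqrt(15863) ≈ -59638.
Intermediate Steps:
R = -45150 (R = -645*(73 - 3) = -645*70 = -5*9030 = -45150)
J = -14110 - 3*sqrt(15863) (J = -14110 - sqrt(142767) = -14110 - 3*sqrt(15863) ≈ -14488.)
m = -1/246597 (m = 1/(-246597) = -1/246597 ≈ -4.0552e-6)
(J + m) + R = ((-14110 - 3*sqrt(15863)) - 1/246597) - 45150 = (-3479483671/246597 - 3*sqrt(15863)) - 45150 = -14613338221/246597 - 3*sqrt(15863)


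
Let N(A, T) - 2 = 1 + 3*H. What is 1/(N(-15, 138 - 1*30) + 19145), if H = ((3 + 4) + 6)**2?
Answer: 1/19655 ≈ 5.0878e-5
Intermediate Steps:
H = 169 (H = (7 + 6)**2 = 13**2 = 169)
N(A, T) = 510 (N(A, T) = 2 + (1 + 3*169) = 2 + (1 + 507) = 2 + 508 = 510)
1/(N(-15, 138 - 1*30) + 19145) = 1/(510 + 19145) = 1/19655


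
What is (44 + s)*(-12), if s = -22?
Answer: -264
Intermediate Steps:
(44 + s)*(-12) = (44 - 22)*(-12) = 22*(-12) = -264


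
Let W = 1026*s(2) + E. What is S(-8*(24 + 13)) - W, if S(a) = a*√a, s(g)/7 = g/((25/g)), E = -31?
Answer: -27953/25 - 592*I*√74 ≈ -1118.1 - 5092.6*I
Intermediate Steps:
s(g) = 7*g²/25 (s(g) = 7*(g/((25/g))) = 7*(g*(g/25)) = 7*(g²/25) = 7*g²/25)
S(a) = a^(3/2)
W = 27953/25 (W = 1026*((7/25)*2²) - 31 = 1026*((7/25)*4) - 31 = 1026*(28/25) - 31 = 28728/25 - 31 = 27953/25 ≈ 1118.1)
S(-8*(24 + 13)) - W = (-8*(24 + 13))^(3/2) - 1*27953/25 = (-8*37)^(3/2) - 27953/25 = (-296)^(3/2) - 27953/25 = -592*I*√74 - 27953/25 = -27953/25 - 592*I*√74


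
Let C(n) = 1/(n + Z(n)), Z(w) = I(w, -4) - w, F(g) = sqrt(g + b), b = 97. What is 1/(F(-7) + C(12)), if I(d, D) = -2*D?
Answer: -8/5759 + 192*sqrt(10)/5759 ≈ 0.10404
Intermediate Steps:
F(g) = sqrt(97 + g) (F(g) = sqrt(g + 97) = sqrt(97 + g))
Z(w) = 8 - w (Z(w) = -2*(-4) - w = 8 - w)
C(n) = 1/8 (C(n) = 1/(n + (8 - n)) = 1/8)
1/(F(-7) + C(12)) = 1/(sqrt(97 - 7) + 1/8) = 1/(sqrt(90) + 1/8) = 1/(3*sqrt(10) + 1/8) = 1/(1/8 + 3*sqrt(10))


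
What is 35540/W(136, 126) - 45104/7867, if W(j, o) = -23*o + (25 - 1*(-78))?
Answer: -81131772/4397653 ≈ -18.449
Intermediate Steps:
W(j, o) = 103 - 23*o (W(j, o) = -23*o + (25 + 78) = -23*o + 103 = 103 - 23*o)
35540/W(136, 126) - 45104/7867 = 35540/(103 - 23*126) - 45104/7867 = 35540/(103 - 2898) - 45104*1/7867 = 35540/(-2795) - 45104/7867 = 35540*(-1/2795) - 45104/7867 = -7108/559 - 45104/7867 = -81131772/4397653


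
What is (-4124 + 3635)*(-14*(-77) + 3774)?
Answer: -2372628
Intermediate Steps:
(-4124 + 3635)*(-14*(-77) + 3774) = -489*(1078 + 3774) = -489*4852 = -2372628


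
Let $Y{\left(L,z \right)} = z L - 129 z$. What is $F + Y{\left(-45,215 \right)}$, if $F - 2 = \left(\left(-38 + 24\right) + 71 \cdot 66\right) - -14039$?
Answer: $-18697$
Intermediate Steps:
$Y{\left(L,z \right)} = - 129 z + L z$ ($Y{\left(L,z \right)} = L z - 129 z = - 129 z + L z$)
$F = 18713$ ($F = 2 + \left(\left(\left(-38 + 24\right) + 71 \cdot 66\right) - -14039\right) = 2 + \left(\left(-14 + 4686\right) + 14039\right) = 2 + \left(4672 + 14039\right) = 2 + 18711 = 18713$)
$F + Y{\left(-45,215 \right)} = 18713 + 215 \left(-129 - 45\right) = 18713 + 215 \left(-174\right) = 18713 - 37410 = -18697$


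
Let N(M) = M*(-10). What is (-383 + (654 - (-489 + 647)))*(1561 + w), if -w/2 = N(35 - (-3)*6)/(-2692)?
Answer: 118682544/673 ≈ 1.7635e+5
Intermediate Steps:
N(M) = -10*M
w = -265/673 (w = -2*(-10*(35 - (-3)*6))/(-2692) = -2*(-10*(35 - 1*(-18)))*(-1)/2692 = -2*(-10*(35 + 18))*(-1)/2692 = -2*(-10*53)*(-1)/2692 = -(-1060)*(-1)/2692 = -2*265/1346 = -265/673 ≈ -0.39376)
(-383 + (654 - (-489 + 647)))*(1561 + w) = (-383 + (654 - (-489 + 647)))*(1561 - 265/673) = (-383 + (654 - 1*158))*(1050288/673) = (-383 + (654 - 158))*(1050288/673) = (-383 + 496)*(1050288/673) = 113*(1050288/673) = 118682544/673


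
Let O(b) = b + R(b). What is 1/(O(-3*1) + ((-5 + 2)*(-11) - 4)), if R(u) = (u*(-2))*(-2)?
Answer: 1/14 ≈ 0.071429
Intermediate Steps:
R(u) = 4*u (R(u) = -2*u*(-2) = 4*u)
O(b) = 5*b (O(b) = b + 4*b = 5*b)
1/(O(-3*1) + ((-5 + 2)*(-11) - 4)) = 1/(5*(-3*1) + ((-5 + 2)*(-11) - 4)) = 1/(5*(-3) + (-3*(-11) - 4)) = 1/(-15 + (33 - 4)) = 1/(-15 + 29) = 1/14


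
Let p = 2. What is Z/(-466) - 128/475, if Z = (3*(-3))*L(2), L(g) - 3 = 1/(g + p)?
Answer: -183017/885400 ≈ -0.20671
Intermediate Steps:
L(g) = 3 + 1/(2 + g) (L(g) = 3 + 1/(g + 2) = 3 + 1/(2 + g))
Z = -117/4 (Z = (3*(-3))*((7 + 3*2)/(2 + 2)) = -9*(7 + 6)/4 = -9*13/4 = -117/4 ≈ -29.250)
Z/(-466) - 128/475 = -117/4/(-466) - 128/475 = -117/4*(-1/466) - 128*1/475 = 117/1864 - 128/475 = -183017/885400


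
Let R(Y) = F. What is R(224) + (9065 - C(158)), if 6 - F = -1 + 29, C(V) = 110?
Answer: 8933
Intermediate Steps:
F = -22 (F = 6 - (-1 + 29) = 6 - 1*28 = 6 - 28 = -22)
R(Y) = -22
R(224) + (9065 - C(158)) = -22 + (9065 - 1*110) = -22 + (9065 - 110) = -22 + 8955 = 8933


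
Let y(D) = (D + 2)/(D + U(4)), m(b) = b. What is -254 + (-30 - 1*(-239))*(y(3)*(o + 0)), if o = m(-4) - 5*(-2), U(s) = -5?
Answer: -3389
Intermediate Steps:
o = 6 (o = -4 - 5*(-2) = -4 + 10 = 6)
y(D) = (2 + D)/(-5 + D) (y(D) = (D + 2)/(D - 5) = (2 + D)/(-5 + D))
-254 + (-30 - 1*(-239))*(y(3)*(o + 0)) = -254 + (-30 - 1*(-239))*(((2 + 3)/(-5 + 3))*(6 + 0)) = -254 + (-30 + 239)*((5/(-2))*6) = -254 + 209*(-½*5*6) = -254 + 209*(-5/2*6) = -254 + 209*(-15) = -254 - 3135 = -3389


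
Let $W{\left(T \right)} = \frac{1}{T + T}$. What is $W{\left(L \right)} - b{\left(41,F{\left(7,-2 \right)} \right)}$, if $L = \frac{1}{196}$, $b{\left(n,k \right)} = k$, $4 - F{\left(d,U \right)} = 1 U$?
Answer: $92$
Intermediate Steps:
$F{\left(d,U \right)} = 4 - U$ ($F{\left(d,U \right)} = 4 - 1 U = 4 - U$)
$L = \frac{1}{196} \approx 0.005102$
$W{\left(T \right)} = \frac{1}{2 T}$
$W{\left(L \right)} - b{\left(41,F{\left(7,-2 \right)} \right)} = \frac{\frac{1}{\frac{1}{196}}}{2} - \left(4 - -2\right) = \frac{1}{2} \cdot 196 - \left(4 + 2\right) = 98 - 6 = 92$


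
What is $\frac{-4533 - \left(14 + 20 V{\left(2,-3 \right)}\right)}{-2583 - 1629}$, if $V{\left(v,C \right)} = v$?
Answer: $\frac{1529}{1404} \approx 1.089$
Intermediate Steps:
$\frac{-4533 - \left(14 + 20 V{\left(2,-3 \right)}\right)}{-2583 - 1629} = \frac{-4533 - 54}{-2583 - 1629} = \frac{-4533 - 54}{-4212} = \left(-4533 - 54\right) \left(- \frac{1}{4212}\right) = \left(-4587\right) \left(- \frac{1}{4212}\right) = \frac{1529}{1404}$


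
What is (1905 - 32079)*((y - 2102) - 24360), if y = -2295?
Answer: 867713718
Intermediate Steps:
(1905 - 32079)*((y - 2102) - 24360) = (1905 - 32079)*((-2295 - 2102) - 24360) = -30174*(-4397 - 24360) = -30174*(-28757) = 867713718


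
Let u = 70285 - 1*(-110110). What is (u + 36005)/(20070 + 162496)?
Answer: 108200/91283 ≈ 1.1853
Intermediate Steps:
u = 180395 (u = 70285 + 110110 = 180395)
(u + 36005)/(20070 + 162496) = (180395 + 36005)/(20070 + 162496) = 216400/182566 = 216400*(1/182566) = 108200/91283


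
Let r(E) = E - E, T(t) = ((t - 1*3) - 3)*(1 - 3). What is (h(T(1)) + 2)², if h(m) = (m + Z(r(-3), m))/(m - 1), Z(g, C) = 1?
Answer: 841/81 ≈ 10.383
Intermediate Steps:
T(t) = 12 - 2*t (T(t) = ((t - 3) - 3)*(-2) = ((-3 + t) - 3)*(-2) = (-6 + t)*(-2) = 12 - 2*t)
r(E) = 0
h(m) = (1 + m)/(-1 + m) (h(m) = (m + 1)/(m - 1) = (1 + m)/(-1 + m))
(h(T(1)) + 2)² = ((1 + (12 - 2*1))/(-1 + (12 - 2*1)) + 2)² = ((1 + (12 - 2))/(-1 + (12 - 2)) + 2)² = ((1 + 10)/(-1 + 10) + 2)² = (11/9 + 2)² = (29/9)² = 841/81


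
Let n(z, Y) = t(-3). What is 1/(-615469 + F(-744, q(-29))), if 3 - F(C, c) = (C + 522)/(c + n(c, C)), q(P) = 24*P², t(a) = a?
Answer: -6727/4140239708 ≈ -1.6248e-6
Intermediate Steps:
n(z, Y) = -3
F(C, c) = 3 - (522 + C)/(-3 + c) (F(C, c) = 3 - (C + 522)/(c - 3) = 3 - (522 + C)/(-3 + c))
1/(-615469 + F(-744, q(-29))) = 1/(-615469 + (-531 - 1*(-744) + 3*(24*(-29)²))/(-3 + 24*(-29)²)) = 1/(-615469 + (-531 + 744 + 3*(24*841))/(-3 + 24*841)) = 1/(-615469 + (-531 + 744 + 3*20184)/(-3 + 20184)) = 1/(-615469 + (-531 + 744 + 60552)/20181) = 1/(-615469 + (1/20181)*60765) = 1/(-615469 + 20255/6727) = 1/(-4140239708/6727) = -6727/4140239708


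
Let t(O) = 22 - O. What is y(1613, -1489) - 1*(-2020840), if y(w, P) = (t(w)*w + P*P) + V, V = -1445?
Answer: 1670233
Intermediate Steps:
y(w, P) = -1445 + P**2 + w*(22 - w) (y(w, P) = ((22 - w)*w + P*P) - 1445 = (w*(22 - w) + P**2) - 1445 = (P**2 + w*(22 - w)) - 1445 = -1445 + P**2 + w*(22 - w))
y(1613, -1489) - 1*(-2020840) = (-1445 + (-1489)**2 - 1*1613*(-22 + 1613)) - 1*(-2020840) = (-1445 + 2217121 - 1*1613*1591) + 2020840 = (-1445 + 2217121 - 2566283) + 2020840 = -350607 + 2020840 = 1670233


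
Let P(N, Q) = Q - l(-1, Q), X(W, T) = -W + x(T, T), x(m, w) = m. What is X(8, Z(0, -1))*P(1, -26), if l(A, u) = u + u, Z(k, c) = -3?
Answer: -286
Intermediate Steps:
X(W, T) = T - W (X(W, T) = -W + T = T - W)
l(A, u) = 2*u
P(N, Q) = -Q (P(N, Q) = Q - 2*Q = -Q)
X(8, Z(0, -1))*P(1, -26) = (-3 - 1*8)*(-1*(-26)) = (-3 - 8)*26 = -11*26 = -286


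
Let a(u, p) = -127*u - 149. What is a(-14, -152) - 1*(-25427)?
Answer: 27056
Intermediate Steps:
a(u, p) = -149 - 127*u
a(-14, -152) - 1*(-25427) = (-149 - 127*(-14)) - 1*(-25427) = (-149 + 1778) + 25427 = 1629 + 25427 = 27056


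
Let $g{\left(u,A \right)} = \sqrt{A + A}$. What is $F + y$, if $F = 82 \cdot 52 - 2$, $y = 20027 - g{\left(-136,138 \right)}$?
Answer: $24289 - 2 \sqrt{69} \approx 24272.0$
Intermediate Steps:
$g{\left(u,A \right)} = \sqrt{2} \sqrt{A}$ ($g{\left(u,A \right)} = \sqrt{2 A} = \sqrt{2} \sqrt{A}$)
$y = 20027 - 2 \sqrt{69}$ ($y = 20027 - \sqrt{2} \sqrt{138} = 20027 - 2 \sqrt{69} \approx 20010.0$)
$F = 4262$ ($F = 4264 - 2 = 4262$)
$F + y = 4262 + \left(20027 - 2 \sqrt{69}\right) = 24289 - 2 \sqrt{69}$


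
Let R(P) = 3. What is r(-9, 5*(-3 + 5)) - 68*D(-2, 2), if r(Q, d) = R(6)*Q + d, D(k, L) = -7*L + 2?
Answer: 799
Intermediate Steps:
D(k, L) = 2 - 7*L
r(Q, d) = d + 3*Q (r(Q, d) = 3*Q + d = d + 3*Q)
r(-9, 5*(-3 + 5)) - 68*D(-2, 2) = (5*(-3 + 5) + 3*(-9)) - 68*(2 - 7*2) = (5*2 - 27) - 68*(2 - 14) = (10 - 27) - 68*(-12) = -17 + 816 = 799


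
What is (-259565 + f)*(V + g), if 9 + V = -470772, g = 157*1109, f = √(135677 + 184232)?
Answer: 77004629420 - 296668*√319909 ≈ 7.6837e+10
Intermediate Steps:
f = √319909 ≈ 565.61
g = 174113
V = -470781 (V = -9 - 470772 = -470781)
(-259565 + f)*(V + g) = (-259565 + √319909)*(-470781 + 174113) = (-259565 + √319909)*(-296668) = 77004629420 - 296668*√319909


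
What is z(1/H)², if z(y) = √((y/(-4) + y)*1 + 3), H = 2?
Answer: 27/8 ≈ 3.3750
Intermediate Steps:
z(y) = √(3 + 3*y/4) (z(y) = √((y*(-¼) + y)*1 + 3) = √((-y/4 + y)*1 + 3) = √((3*y/4)*1 + 3) = √(3*y/4 + 3) = √(3 + 3*y/4))
z(1/H)² = (√(12 + 3/2)/2)² = (√(27/2)/2)² = ((3*√6/2)/2)² = (3*√6/4)² = 27/8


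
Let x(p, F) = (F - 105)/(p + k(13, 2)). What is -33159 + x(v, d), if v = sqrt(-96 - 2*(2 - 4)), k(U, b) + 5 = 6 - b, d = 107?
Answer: -3083789/93 - 4*I*sqrt(23)/93 ≈ -33159.0 - 0.20627*I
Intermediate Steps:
k(U, b) = 1 - b (k(U, b) = -5 + (6 - b) = 1 - b)
v = 2*I*sqrt(23) (v = sqrt(-96 - 2*(-2)) = sqrt(-96 + 4) = sqrt(-92) = 2*I*sqrt(23) ≈ 9.5917*I)
x(p, F) = (-105 + F)/(-1 + p) (x(p, F) = (F - 105)/(p + (1 - 1*2)) = (-105 + F)/(p + (1 - 2)) = (-105 + F)/(p - 1) = (-105 + F)/(-1 + p))
-33159 + x(v, d) = -33159 + (-105 + 107)/(-1 + 2*I*sqrt(23)) = -33159 + 2/(-1 + 2*I*sqrt(23))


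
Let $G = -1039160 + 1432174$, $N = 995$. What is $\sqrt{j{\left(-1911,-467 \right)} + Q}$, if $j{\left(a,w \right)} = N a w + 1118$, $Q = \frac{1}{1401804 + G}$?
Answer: $\frac{\sqrt{2860500499222538059510}}{1794818} \approx 29799.0$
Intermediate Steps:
$G = 393014$
$Q = \frac{1}{1794818}$ ($Q = \frac{1}{1401804 + 393014} = \frac{1}{1794818} \approx 5.5716 \cdot 10^{-7}$)
$j{\left(a,w \right)} = 1118 + 995 a w$ ($j{\left(a,w \right)} = 995 a w + 1118 = 1118 + 995 a w$)
$\sqrt{j{\left(-1911,-467 \right)} + Q} = \sqrt{\left(1118 + 995 \left(-1911\right) \left(-467\right)\right) + \frac{1}{1794818}} = \sqrt{\left(1118 + 887974815\right) + \frac{1}{1794818}} = \sqrt{887975933 + \frac{1}{1794818}} = \sqrt{\frac{1593755188115195}{1794818}} = \frac{\sqrt{2860500499222538059510}}{1794818}$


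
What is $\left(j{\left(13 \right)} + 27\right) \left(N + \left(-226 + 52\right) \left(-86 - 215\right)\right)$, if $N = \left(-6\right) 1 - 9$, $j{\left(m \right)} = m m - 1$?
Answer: $10210005$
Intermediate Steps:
$j{\left(m \right)} = -1 + m^{2}$ ($j{\left(m \right)} = m^{2} - 1 = -1 + m^{2}$)
$N = -15$ ($N = -6 - 9 = -15$)
$\left(j{\left(13 \right)} + 27\right) \left(N + \left(-226 + 52\right) \left(-86 - 215\right)\right) = \left(\left(-1 + 13^{2}\right) + 27\right) \left(-15 + \left(-226 + 52\right) \left(-86 - 215\right)\right) = \left(\left(-1 + 169\right) + 27\right) \left(-15 - -52374\right) = \left(168 + 27\right) \left(-15 + 52374\right) = 195 \cdot 52359 = 10210005$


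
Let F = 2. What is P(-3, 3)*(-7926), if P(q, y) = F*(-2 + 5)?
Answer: -47556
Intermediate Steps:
P(q, y) = 6 (P(q, y) = 2*(-2 + 5) = 2*3 = 6)
P(-3, 3)*(-7926) = 6*(-7926) = -47556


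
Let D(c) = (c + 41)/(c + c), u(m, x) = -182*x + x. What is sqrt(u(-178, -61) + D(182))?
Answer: sqrt(365742377)/182 ≈ 105.08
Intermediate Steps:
u(m, x) = -181*x
D(c) = (41 + c)/(2*c) (D(c) = (41 + c)/((2*c)) = (41 + c)*(1/(2*c)) = (41 + c)/(2*c))
sqrt(u(-178, -61) + D(182)) = sqrt(-181*(-61) + (1/2)*(41 + 182)/182) = sqrt(11041 + (1/2)*(1/182)*223) = sqrt(11041 + 223/364) = sqrt(4019147/364) = sqrt(365742377)/182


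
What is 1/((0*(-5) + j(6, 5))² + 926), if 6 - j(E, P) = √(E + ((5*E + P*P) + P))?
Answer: 257/261820 + 3*√66/261820 ≈ 0.0010747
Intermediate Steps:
j(E, P) = 6 - √(P + P² + 6*E) (j(E, P) = 6 - √(E + ((5*E + P*P) + P)) = 6 - √(E + ((5*E + P²) + P)) = 6 - √(E + ((P² + 5*E) + P)) = 6 - √(E + (P + P² + 5*E)) = 6 - √(P + P² + 6*E))
1/((0*(-5) + j(6, 5))² + 926) = 1/((0*(-5) + (6 - √(5 + 5² + 6*6)))² + 926) = 1/((0 + (6 - √(5 + 25 + 36)))² + 926) = 1/((0 + (6 - √66))² + 926) = 1/((6 - √66)² + 926) = 1/(926 + (6 - √66)²)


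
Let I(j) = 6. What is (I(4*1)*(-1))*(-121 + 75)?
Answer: 276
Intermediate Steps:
(I(4*1)*(-1))*(-121 + 75) = (6*(-1))*(-121 + 75) = -6*(-46) = 276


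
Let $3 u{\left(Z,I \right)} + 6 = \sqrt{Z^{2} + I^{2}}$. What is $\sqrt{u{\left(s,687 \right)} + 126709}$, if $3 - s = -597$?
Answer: $\sqrt{126707 + \sqrt{92441}} \approx 356.39$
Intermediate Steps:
$s = 600$ ($s = 3 - -597 = 3 + 597 = 600$)
$u{\left(Z,I \right)} = -2 + \frac{\sqrt{I^{2} + Z^{2}}}{3}$ ($u{\left(Z,I \right)} = -2 + \frac{\sqrt{Z^{2} + I^{2}}}{3} = -2 + \frac{\sqrt{I^{2} + Z^{2}}}{3}$)
$\sqrt{u{\left(s,687 \right)} + 126709} = \sqrt{\left(-2 + \frac{\sqrt{687^{2} + 600^{2}}}{3}\right) + 126709} = \sqrt{\left(-2 + \frac{\sqrt{471969 + 360000}}{3}\right) + 126709} = \sqrt{\left(-2 + \frac{\sqrt{831969}}{3}\right) + 126709} = \sqrt{\left(-2 + \frac{3 \sqrt{92441}}{3}\right) + 126709} = \sqrt{\left(-2 + \sqrt{92441}\right) + 126709} = \sqrt{126707 + \sqrt{92441}}$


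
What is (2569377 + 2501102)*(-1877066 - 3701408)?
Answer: -28285535269046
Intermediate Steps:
(2569377 + 2501102)*(-1877066 - 3701408) = 5070479*(-5578474) = -28285535269046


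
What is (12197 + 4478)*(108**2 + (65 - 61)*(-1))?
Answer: 194430500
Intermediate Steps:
(12197 + 4478)*(108**2 + (65 - 61)*(-1)) = 16675*(11664 + 4*(-1)) = 16675*(11664 - 4) = 16675*11660 = 194430500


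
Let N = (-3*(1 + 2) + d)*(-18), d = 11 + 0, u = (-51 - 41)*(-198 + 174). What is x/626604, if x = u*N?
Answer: -6624/52217 ≈ -0.12686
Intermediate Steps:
u = 2208 (u = -92*(-24) = 2208)
d = 11
N = -36 (N = (-3*(1 + 2) + 11)*(-18) = (-3*3 + 11)*(-18) = (-9 + 11)*(-18) = 2*(-18) = -36)
x = -79488 (x = 2208*(-36) = -79488)
x/626604 = -79488/626604 = -79488*1/626604 = -6624/52217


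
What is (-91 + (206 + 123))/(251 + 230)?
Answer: 238/481 ≈ 0.49480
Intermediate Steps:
(-91 + (206 + 123))/(251 + 230) = (-91 + 329)/481 = 238*(1/481) = 238/481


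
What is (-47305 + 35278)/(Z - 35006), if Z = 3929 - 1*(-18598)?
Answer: 12027/12479 ≈ 0.96378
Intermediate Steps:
Z = 22527 (Z = 3929 + 18598 = 22527)
(-47305 + 35278)/(Z - 35006) = (-47305 + 35278)/(22527 - 35006) = -12027/(-12479) = -12027*(-1/12479) = 12027/12479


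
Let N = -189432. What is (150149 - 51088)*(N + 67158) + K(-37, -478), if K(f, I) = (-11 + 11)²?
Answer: -12112584714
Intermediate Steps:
K(f, I) = 0 (K(f, I) = 0² = 0)
(150149 - 51088)*(N + 67158) + K(-37, -478) = (150149 - 51088)*(-189432 + 67158) + 0 = 99061*(-122274) + 0 = -12112584714 + 0 = -12112584714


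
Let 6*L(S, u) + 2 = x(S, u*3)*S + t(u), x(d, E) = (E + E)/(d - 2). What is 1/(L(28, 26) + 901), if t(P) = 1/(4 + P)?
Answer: 180/167161 ≈ 0.0010768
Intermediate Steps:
x(d, E) = 2*E/(-2 + d) (x(d, E) = (2*E)/(-2 + d) = 2*E/(-2 + d))
L(S, u) = -⅓ + 1/(6*(4 + u)) + S*u/(-2 + S) (L(S, u) = -⅓ + ((2*(u*3)/(-2 + S))*S + 1/(4 + u))/6 = -⅓ + ((2*(3*u)/(-2 + S))*S + 1/(4 + u))/6 = -⅓ + ((6*u/(-2 + S))*S + 1/(4 + u))/6 = -⅓ + (6*S*u/(-2 + S) + 1/(4 + u))/6 = -⅓ + (1/(4 + u) + 6*S*u/(-2 + S))/6 = -⅓ + (1/(6*(4 + u)) + S*u/(-2 + S)) = -⅓ + 1/(6*(4 + u)) + S*u/(-2 + S))
1/(L(28, 26) + 901) = 1/((-2 + 28 - 2*(-2 + 28)*(4 + 26) + 6*28*26*(4 + 26))/(6*(-2 + 28)*(4 + 26)) + 901) = 1/((⅙)*(-2 + 28 - 2*26*30 + 6*28*26*30)/(26*30) + 901) = 1/((⅙)*(1/26)*(1/30)*(-2 + 28 - 1560 + 131040) + 901) = 1/((⅙)*(1/26)*(1/30)*129506 + 901) = 1/(4981/180 + 901) = 1/(167161/180) = 180/167161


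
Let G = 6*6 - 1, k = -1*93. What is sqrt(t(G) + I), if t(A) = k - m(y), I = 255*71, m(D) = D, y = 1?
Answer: sqrt(18011) ≈ 134.21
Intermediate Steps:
k = -93
G = 35 (G = 36 - 1 = 35)
I = 18105
t(A) = -94 (t(A) = -93 - 1*1 = -93 - 1 = -94)
sqrt(t(G) + I) = sqrt(-94 + 18105) = sqrt(18011)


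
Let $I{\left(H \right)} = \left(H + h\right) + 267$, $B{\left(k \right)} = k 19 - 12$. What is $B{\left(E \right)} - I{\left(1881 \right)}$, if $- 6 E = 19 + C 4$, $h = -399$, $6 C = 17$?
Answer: $- \frac{33427}{18} \approx -1857.1$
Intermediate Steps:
$C = \frac{17}{6}$ ($C = \frac{1}{6} \cdot 17 = \frac{17}{6} \approx 2.8333$)
$E = - \frac{91}{18}$ ($E = - \frac{19 + \frac{17}{6} \cdot 4}{6} = - \frac{19 + \frac{34}{3}}{6} = \left(- \frac{1}{6}\right) \frac{91}{3} = - \frac{91}{18} \approx -5.0556$)
$B{\left(k \right)} = -12 + 19 k$ ($B{\left(k \right)} = 19 k - 12 = -12 + 19 k$)
$I{\left(H \right)} = -132 + H$ ($I{\left(H \right)} = \left(H - 399\right) + 267 = \left(-399 + H\right) + 267 = -132 + H$)
$B{\left(E \right)} - I{\left(1881 \right)} = \left(-12 + 19 \left(- \frac{91}{18}\right)\right) - \left(-132 + 1881\right) = \left(-12 - \frac{1729}{18}\right) - 1749 = - \frac{1945}{18} - 1749 = - \frac{33427}{18}$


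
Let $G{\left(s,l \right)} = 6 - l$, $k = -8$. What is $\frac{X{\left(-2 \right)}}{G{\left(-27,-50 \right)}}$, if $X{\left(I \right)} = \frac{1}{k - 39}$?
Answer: $- \frac{1}{2632} \approx -0.00037994$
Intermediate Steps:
$X{\left(I \right)} = - \frac{1}{47}$ ($X{\left(I \right)} = \frac{1}{-8 - 39} = \frac{1}{-47} = - \frac{1}{47}$)
$\frac{X{\left(-2 \right)}}{G{\left(-27,-50 \right)}} = - \frac{1}{47 \left(6 - -50\right)} = - \frac{1}{47 \left(6 + 50\right)} = - \frac{1}{47 \cdot 56} = \left(- \frac{1}{47}\right) \frac{1}{56} = - \frac{1}{2632}$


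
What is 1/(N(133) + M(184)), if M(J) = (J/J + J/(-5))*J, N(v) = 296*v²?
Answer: 5/26146784 ≈ 1.9123e-7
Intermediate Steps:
M(J) = J*(1 - J/5) (M(J) = (1 + J*(-⅕))*J = (1 - J/5)*J = J*(1 - J/5))
1/(N(133) + M(184)) = 1/(296*133² + (⅕)*184*(5 - 1*184)) = 1/(296*17689 + (⅕)*184*(5 - 184)) = 1/(5235944 + (⅕)*184*(-179)) = 1/(5235944 - 32936/5) = 1/(26146784/5) = 5/26146784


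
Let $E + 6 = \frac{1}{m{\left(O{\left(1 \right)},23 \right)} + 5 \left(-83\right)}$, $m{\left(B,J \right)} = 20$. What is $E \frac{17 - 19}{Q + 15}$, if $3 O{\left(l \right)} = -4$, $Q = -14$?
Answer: $\frac{4742}{395} \approx 12.005$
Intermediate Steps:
$O{\left(l \right)} = - \frac{4}{3}$ ($O{\left(l \right)} = \frac{1}{3} \left(-4\right) = - \frac{4}{3}$)
$E = - \frac{2371}{395}$ ($E = -6 + \frac{1}{20 + 5 \left(-83\right)} = -6 + \frac{1}{20 - 415} = -6 + \frac{1}{-395} = -6 - \frac{1}{395} = - \frac{2371}{395} \approx -6.0025$)
$E \frac{17 - 19}{Q + 15} = - \frac{2371 \frac{17 - 19}{-14 + 15}}{395} = - \frac{2371 \left(- \frac{2}{1}\right)}{395} = - \frac{2371 \left(\left(-2\right) 1\right)}{395} = \left(- \frac{2371}{395}\right) \left(-2\right) = \frac{4742}{395}$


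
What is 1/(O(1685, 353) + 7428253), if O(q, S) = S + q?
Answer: 1/7430291 ≈ 1.3458e-7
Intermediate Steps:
1/(O(1685, 353) + 7428253) = 1/((353 + 1685) + 7428253) = 1/(2038 + 7428253) = 1/7430291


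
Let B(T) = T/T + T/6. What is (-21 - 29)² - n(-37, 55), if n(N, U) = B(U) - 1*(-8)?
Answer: 14891/6 ≈ 2481.8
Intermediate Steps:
B(T) = 1 + T/6 (B(T) = 1 + T*(⅙) = 1 + T/6)
n(N, U) = 9 + U/6 (n(N, U) = (1 + U/6) - 1*(-8) = (1 + U/6) + 8 = 9 + U/6)
(-21 - 29)² - n(-37, 55) = (-21 - 29)² - (9 + (⅙)*55) = (-50)² - (9 + 55/6) = 2500 - 1*109/6 = 2500 - 109/6 = 14891/6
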